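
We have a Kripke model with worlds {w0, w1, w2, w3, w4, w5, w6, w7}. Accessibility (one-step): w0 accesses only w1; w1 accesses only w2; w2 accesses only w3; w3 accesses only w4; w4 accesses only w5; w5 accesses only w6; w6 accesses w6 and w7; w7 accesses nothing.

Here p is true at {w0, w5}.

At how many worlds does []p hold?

w0: successors {w1}; p there: w1:F. ✗
w1: successors {w2}; p there: w2:F. ✗
w2: successors {w3}; p there: w3:F. ✗
w3: successors {w4}; p there: w4:F. ✗
w4: successors {w5}; p there: w5:T. ✓
w5: successors {w6}; p there: w6:F. ✗
w6: successors {w6, w7}; p there: w6:F, w7:F. ✗
w7: no successors, so []p holds vacuously. ✓
Satisfying worlds: {w4, w7}.

2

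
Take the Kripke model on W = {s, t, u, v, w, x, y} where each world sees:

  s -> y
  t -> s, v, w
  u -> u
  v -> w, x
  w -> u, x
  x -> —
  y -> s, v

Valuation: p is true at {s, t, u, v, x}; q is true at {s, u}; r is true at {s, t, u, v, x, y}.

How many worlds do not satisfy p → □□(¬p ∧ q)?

4

s: p is T, □□(¬p ∧ q) is F. ✗
t: p is T, □□(¬p ∧ q) is F. ✗
u: p is T, □□(¬p ∧ q) is F. ✗
v: p is T, □□(¬p ∧ q) is F. ✗
w: p is F, □□(¬p ∧ q) is F. ✓
x: p is T, □□(¬p ∧ q) is T. ✓
y: p is F, □□(¬p ∧ q) is F. ✓
Satisfying worlds: {w, x, y}.
So p → □□(¬p ∧ q) fails at the other 4 worlds.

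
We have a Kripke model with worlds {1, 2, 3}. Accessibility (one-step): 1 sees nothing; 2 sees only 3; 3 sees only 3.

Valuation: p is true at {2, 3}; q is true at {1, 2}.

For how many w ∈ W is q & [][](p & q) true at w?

1

1: q is T, [][](p & q) is T. ✓
2: q is T, [][](p & q) is F. ✗
3: q is F, [][](p & q) is F. ✗
Satisfying worlds: {1}.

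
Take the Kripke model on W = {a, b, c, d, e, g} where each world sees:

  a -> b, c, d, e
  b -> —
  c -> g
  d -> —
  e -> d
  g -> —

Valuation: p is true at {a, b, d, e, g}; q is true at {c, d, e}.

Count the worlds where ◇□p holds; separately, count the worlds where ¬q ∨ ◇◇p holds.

3 and 3

For ◇□p:
a: successors {b, c, d, e}; □p there: b:T, c:T, d:T, e:T. ✓
b: no successors, so ◇□p fails. ✗
c: successors {g}; □p there: g:T. ✓
d: no successors, so ◇□p fails. ✗
e: successors {d}; □p there: d:T. ✓
g: no successors, so ◇□p fails. ✗
— 3 worlds.
For ¬q ∨ ◇◇p:
a: ¬q is T, ◇◇p is T. ✓
b: ¬q is T, ◇◇p is F. ✓
c: ¬q is F, ◇◇p is F. ✗
d: ¬q is F, ◇◇p is F. ✗
e: ¬q is F, ◇◇p is F. ✗
g: ¬q is T, ◇◇p is F. ✓
— 3 worlds.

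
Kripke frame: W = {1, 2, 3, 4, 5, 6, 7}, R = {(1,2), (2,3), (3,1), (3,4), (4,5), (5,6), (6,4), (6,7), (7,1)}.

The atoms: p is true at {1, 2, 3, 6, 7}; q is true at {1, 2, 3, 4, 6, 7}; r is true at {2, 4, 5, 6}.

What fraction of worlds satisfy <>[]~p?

2/7

1: successors {2}; []~p there: 2:F. ✗
2: successors {3}; []~p there: 3:F. ✗
3: successors {1, 4}; []~p there: 1:F, 4:T. ✓
4: successors {5}; []~p there: 5:F. ✗
5: successors {6}; []~p there: 6:F. ✗
6: successors {4, 7}; []~p there: 4:T, 7:F. ✓
7: successors {1}; []~p there: 1:F. ✗
That's 2 of 7 worlds, so 2/7.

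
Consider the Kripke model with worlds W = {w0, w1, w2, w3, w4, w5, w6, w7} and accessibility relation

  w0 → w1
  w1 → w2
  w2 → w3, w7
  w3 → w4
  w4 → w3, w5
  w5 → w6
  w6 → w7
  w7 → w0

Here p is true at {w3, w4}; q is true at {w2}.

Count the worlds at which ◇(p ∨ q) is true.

w0: successors {w1}; p ∨ q there: w1:F. ✗
w1: successors {w2}; p ∨ q there: w2:T. ✓
w2: successors {w3, w7}; p ∨ q there: w3:T, w7:F. ✓
w3: successors {w4}; p ∨ q there: w4:T. ✓
w4: successors {w3, w5}; p ∨ q there: w3:T, w5:F. ✓
w5: successors {w6}; p ∨ q there: w6:F. ✗
w6: successors {w7}; p ∨ q there: w7:F. ✗
w7: successors {w0}; p ∨ q there: w0:F. ✗
Satisfying worlds: {w1, w2, w3, w4}.

4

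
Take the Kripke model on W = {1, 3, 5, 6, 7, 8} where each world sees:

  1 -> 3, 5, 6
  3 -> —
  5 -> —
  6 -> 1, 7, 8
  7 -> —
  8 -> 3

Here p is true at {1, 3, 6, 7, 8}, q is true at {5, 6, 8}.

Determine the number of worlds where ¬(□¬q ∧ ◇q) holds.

6

1: □¬q ∧ ◇q is F. ✓
3: □¬q ∧ ◇q is F. ✓
5: □¬q ∧ ◇q is F. ✓
6: □¬q ∧ ◇q is F. ✓
7: □¬q ∧ ◇q is F. ✓
8: □¬q ∧ ◇q is F. ✓
Satisfying worlds: {1, 3, 5, 6, 7, 8}.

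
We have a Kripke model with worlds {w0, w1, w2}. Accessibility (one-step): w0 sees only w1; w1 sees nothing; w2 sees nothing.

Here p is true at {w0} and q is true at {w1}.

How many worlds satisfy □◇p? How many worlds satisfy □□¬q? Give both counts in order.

For □◇p:
w0: successors {w1}; ◇p there: w1:F. ✗
w1: no successors, so □◇p holds vacuously. ✓
w2: no successors, so □◇p holds vacuously. ✓
— 2 worlds.
For □□¬q:
w0: successors {w1}; □¬q there: w1:T. ✓
w1: no successors, so □□¬q holds vacuously. ✓
w2: no successors, so □□¬q holds vacuously. ✓
— 3 worlds.

2 and 3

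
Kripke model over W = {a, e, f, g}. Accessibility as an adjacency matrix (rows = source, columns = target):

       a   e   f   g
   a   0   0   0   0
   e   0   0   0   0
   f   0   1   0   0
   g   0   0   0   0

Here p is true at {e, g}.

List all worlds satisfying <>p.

a: no successors, so <>p fails. ✗
e: no successors, so <>p fails. ✗
f: successors {e}; p there: e:T. ✓
g: no successors, so <>p fails. ✗

{f}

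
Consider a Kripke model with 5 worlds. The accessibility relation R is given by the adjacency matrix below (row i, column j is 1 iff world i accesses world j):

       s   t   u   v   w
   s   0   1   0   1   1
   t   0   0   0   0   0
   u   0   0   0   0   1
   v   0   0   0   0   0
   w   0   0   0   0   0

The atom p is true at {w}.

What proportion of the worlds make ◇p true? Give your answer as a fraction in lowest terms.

s: successors {t, v, w}; p there: t:F, v:F, w:T. ✓
t: no successors, so ◇p fails. ✗
u: successors {w}; p there: w:T. ✓
v: no successors, so ◇p fails. ✗
w: no successors, so ◇p fails. ✗
That's 2 of 5 worlds, so 2/5.

2/5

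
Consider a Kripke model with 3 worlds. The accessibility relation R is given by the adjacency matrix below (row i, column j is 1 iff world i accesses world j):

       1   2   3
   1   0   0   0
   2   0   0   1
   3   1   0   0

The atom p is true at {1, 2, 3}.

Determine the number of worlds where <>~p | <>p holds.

1: <>~p is F, <>p is F. ✗
2: <>~p is F, <>p is T. ✓
3: <>~p is F, <>p is T. ✓
Satisfying worlds: {2, 3}.

2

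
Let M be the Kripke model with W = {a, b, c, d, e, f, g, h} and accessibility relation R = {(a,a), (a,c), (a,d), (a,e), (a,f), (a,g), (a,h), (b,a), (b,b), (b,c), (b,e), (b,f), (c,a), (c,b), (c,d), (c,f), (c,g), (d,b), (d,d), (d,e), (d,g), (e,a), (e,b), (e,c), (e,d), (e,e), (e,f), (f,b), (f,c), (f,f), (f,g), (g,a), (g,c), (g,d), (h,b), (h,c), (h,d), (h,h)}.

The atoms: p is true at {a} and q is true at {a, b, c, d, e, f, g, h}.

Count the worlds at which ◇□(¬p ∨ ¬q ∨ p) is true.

8

a: successors {a, c, d, e, f, g, h}; □(¬p ∨ ¬q ∨ p) there: a:T, c:T, d:T, e:T, f:T, g:T, h:T. ✓
b: successors {a, b, c, e, f}; □(¬p ∨ ¬q ∨ p) there: a:T, b:T, c:T, e:T, f:T. ✓
c: successors {a, b, d, f, g}; □(¬p ∨ ¬q ∨ p) there: a:T, b:T, d:T, f:T, g:T. ✓
d: successors {b, d, e, g}; □(¬p ∨ ¬q ∨ p) there: b:T, d:T, e:T, g:T. ✓
e: successors {a, b, c, d, e, f}; □(¬p ∨ ¬q ∨ p) there: a:T, b:T, c:T, d:T, e:T, f:T. ✓
f: successors {b, c, f, g}; □(¬p ∨ ¬q ∨ p) there: b:T, c:T, f:T, g:T. ✓
g: successors {a, c, d}; □(¬p ∨ ¬q ∨ p) there: a:T, c:T, d:T. ✓
h: successors {b, c, d, h}; □(¬p ∨ ¬q ∨ p) there: b:T, c:T, d:T, h:T. ✓
Satisfying worlds: {a, b, c, d, e, f, g, h}.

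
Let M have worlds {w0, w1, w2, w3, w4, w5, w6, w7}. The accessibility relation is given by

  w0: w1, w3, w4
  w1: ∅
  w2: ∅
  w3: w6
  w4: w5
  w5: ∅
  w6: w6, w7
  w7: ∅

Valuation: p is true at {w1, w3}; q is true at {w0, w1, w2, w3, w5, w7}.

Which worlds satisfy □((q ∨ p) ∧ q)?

{w1, w2, w4, w5, w7}

w0: successors {w1, w3, w4}; (q ∨ p) ∧ q there: w1:T, w3:T, w4:F. ✗
w1: no successors, so □((q ∨ p) ∧ q) holds vacuously. ✓
w2: no successors, so □((q ∨ p) ∧ q) holds vacuously. ✓
w3: successors {w6}; (q ∨ p) ∧ q there: w6:F. ✗
w4: successors {w5}; (q ∨ p) ∧ q there: w5:T. ✓
w5: no successors, so □((q ∨ p) ∧ q) holds vacuously. ✓
w6: successors {w6, w7}; (q ∨ p) ∧ q there: w6:F, w7:T. ✗
w7: no successors, so □((q ∨ p) ∧ q) holds vacuously. ✓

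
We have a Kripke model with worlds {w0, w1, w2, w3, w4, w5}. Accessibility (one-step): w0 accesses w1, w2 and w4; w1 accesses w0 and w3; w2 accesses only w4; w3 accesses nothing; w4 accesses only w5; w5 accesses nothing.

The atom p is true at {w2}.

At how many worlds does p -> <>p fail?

1

w0: p is F, <>p is T. ✓
w1: p is F, <>p is F. ✓
w2: p is T, <>p is F. ✗
w3: p is F, <>p is F. ✓
w4: p is F, <>p is F. ✓
w5: p is F, <>p is F. ✓
Satisfying worlds: {w0, w1, w3, w4, w5}.
So p -> <>p fails at the other 1 world.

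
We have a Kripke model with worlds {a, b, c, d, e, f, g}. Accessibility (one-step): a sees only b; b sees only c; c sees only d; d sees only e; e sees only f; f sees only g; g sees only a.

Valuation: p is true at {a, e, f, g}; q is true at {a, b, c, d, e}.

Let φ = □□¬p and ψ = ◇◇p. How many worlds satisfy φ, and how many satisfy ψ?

3 and 4

For □□¬p:
a: successors {b}; □¬p there: b:T. ✓
b: successors {c}; □¬p there: c:T. ✓
c: successors {d}; □¬p there: d:F. ✗
d: successors {e}; □¬p there: e:F. ✗
e: successors {f}; □¬p there: f:F. ✗
f: successors {g}; □¬p there: g:F. ✗
g: successors {a}; □¬p there: a:T. ✓
— 3 worlds.
For ◇◇p:
a: successors {b}; ◇p there: b:F. ✗
b: successors {c}; ◇p there: c:F. ✗
c: successors {d}; ◇p there: d:T. ✓
d: successors {e}; ◇p there: e:T. ✓
e: successors {f}; ◇p there: f:T. ✓
f: successors {g}; ◇p there: g:T. ✓
g: successors {a}; ◇p there: a:F. ✗
— 4 worlds.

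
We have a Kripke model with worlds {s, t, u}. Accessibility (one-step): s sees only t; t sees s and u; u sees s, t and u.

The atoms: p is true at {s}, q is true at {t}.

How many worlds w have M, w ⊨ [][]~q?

s: successors {t}; []~q there: t:T. ✓
t: successors {s, u}; []~q there: s:F, u:F. ✗
u: successors {s, t, u}; []~q there: s:F, t:T, u:F. ✗
Satisfying worlds: {s}.

1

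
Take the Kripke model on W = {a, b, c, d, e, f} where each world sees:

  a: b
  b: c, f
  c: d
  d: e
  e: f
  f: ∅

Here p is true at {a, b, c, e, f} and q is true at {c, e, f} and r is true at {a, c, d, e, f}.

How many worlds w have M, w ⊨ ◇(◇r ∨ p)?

5

a: successors {b}; ◇r ∨ p there: b:T. ✓
b: successors {c, f}; ◇r ∨ p there: c:T, f:T. ✓
c: successors {d}; ◇r ∨ p there: d:T. ✓
d: successors {e}; ◇r ∨ p there: e:T. ✓
e: successors {f}; ◇r ∨ p there: f:T. ✓
f: no successors, so ◇(◇r ∨ p) fails. ✗
Satisfying worlds: {a, b, c, d, e}.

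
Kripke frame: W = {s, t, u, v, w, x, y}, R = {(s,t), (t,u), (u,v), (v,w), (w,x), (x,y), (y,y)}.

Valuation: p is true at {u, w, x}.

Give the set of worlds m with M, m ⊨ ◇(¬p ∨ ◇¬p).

s: successors {t}; ¬p ∨ ◇¬p there: t:T. ✓
t: successors {u}; ¬p ∨ ◇¬p there: u:T. ✓
u: successors {v}; ¬p ∨ ◇¬p there: v:T. ✓
v: successors {w}; ¬p ∨ ◇¬p there: w:F. ✗
w: successors {x}; ¬p ∨ ◇¬p there: x:T. ✓
x: successors {y}; ¬p ∨ ◇¬p there: y:T. ✓
y: successors {y}; ¬p ∨ ◇¬p there: y:T. ✓

{s, t, u, w, x, y}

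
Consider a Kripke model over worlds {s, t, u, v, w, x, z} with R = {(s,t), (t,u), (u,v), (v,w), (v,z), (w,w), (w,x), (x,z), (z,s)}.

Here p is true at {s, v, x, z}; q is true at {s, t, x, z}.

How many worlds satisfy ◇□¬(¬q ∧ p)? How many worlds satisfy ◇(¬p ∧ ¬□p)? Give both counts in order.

For ◇□¬(¬q ∧ p):
s: successors {t}; □¬(¬q ∧ p) there: t:T. ✓
t: successors {u}; □¬(¬q ∧ p) there: u:F. ✗
u: successors {v}; □¬(¬q ∧ p) there: v:T. ✓
v: successors {w, z}; □¬(¬q ∧ p) there: w:T, z:T. ✓
w: successors {w, x}; □¬(¬q ∧ p) there: w:T, x:T. ✓
x: successors {z}; □¬(¬q ∧ p) there: z:T. ✓
z: successors {s}; □¬(¬q ∧ p) there: s:T. ✓
— 6 worlds.
For ◇(¬p ∧ ¬□p):
s: successors {t}; ¬p ∧ ¬□p there: t:T. ✓
t: successors {u}; ¬p ∧ ¬□p there: u:F. ✗
u: successors {v}; ¬p ∧ ¬□p there: v:F. ✗
v: successors {w, z}; ¬p ∧ ¬□p there: w:T, z:F. ✓
w: successors {w, x}; ¬p ∧ ¬□p there: w:T, x:F. ✓
x: successors {z}; ¬p ∧ ¬□p there: z:F. ✗
z: successors {s}; ¬p ∧ ¬□p there: s:F. ✗
— 3 worlds.

6 and 3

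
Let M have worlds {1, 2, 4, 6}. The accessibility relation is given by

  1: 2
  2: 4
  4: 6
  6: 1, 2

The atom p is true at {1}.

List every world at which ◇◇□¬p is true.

{1, 4, 6}

1: successors {2}; ◇□¬p there: 2:T. ✓
2: successors {4}; ◇□¬p there: 4:F. ✗
4: successors {6}; ◇□¬p there: 6:T. ✓
6: successors {1, 2}; ◇□¬p there: 1:T, 2:T. ✓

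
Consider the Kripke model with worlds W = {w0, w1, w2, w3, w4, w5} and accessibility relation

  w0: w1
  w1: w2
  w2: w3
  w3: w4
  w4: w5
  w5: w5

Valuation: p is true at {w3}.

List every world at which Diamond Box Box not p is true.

{w1, w2, w3, w4, w5}

w0: successors {w1}; Box Box not p there: w1:F. ✗
w1: successors {w2}; Box Box not p there: w2:T. ✓
w2: successors {w3}; Box Box not p there: w3:T. ✓
w3: successors {w4}; Box Box not p there: w4:T. ✓
w4: successors {w5}; Box Box not p there: w5:T. ✓
w5: successors {w5}; Box Box not p there: w5:T. ✓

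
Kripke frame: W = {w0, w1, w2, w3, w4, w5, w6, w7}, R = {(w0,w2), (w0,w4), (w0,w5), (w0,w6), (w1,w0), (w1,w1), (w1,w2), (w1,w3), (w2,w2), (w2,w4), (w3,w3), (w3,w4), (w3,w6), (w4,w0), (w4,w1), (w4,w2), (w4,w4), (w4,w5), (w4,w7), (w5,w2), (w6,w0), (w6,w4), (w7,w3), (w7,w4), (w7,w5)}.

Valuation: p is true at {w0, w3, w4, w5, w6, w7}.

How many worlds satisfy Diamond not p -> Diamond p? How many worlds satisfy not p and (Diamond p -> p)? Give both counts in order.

7 and 0

For Diamond not p -> Diamond p:
w0: Diamond not p is T, Diamond p is T. ✓
w1: Diamond not p is T, Diamond p is T. ✓
w2: Diamond not p is T, Diamond p is T. ✓
w3: Diamond not p is F, Diamond p is T. ✓
w4: Diamond not p is T, Diamond p is T. ✓
w5: Diamond not p is T, Diamond p is F. ✗
w6: Diamond not p is F, Diamond p is T. ✓
w7: Diamond not p is F, Diamond p is T. ✓
— 7 worlds.
For not p and (Diamond p -> p):
w0: not p is F, Diamond p -> p is T. ✗
w1: not p is T, Diamond p -> p is F. ✗
w2: not p is T, Diamond p -> p is F. ✗
w3: not p is F, Diamond p -> p is T. ✗
w4: not p is F, Diamond p -> p is T. ✗
w5: not p is F, Diamond p -> p is T. ✗
w6: not p is F, Diamond p -> p is T. ✗
w7: not p is F, Diamond p -> p is T. ✗
— 0 worlds.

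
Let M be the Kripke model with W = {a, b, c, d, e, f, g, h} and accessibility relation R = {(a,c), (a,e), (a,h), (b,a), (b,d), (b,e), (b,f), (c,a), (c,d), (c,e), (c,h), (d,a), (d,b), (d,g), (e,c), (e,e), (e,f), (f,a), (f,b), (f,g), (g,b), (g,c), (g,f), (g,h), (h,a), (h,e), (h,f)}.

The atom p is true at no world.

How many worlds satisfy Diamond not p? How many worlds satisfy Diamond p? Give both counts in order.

For Diamond not p:
a: successors {c, e, h}; not p there: c:T, e:T, h:T. ✓
b: successors {a, d, e, f}; not p there: a:T, d:T, e:T, f:T. ✓
c: successors {a, d, e, h}; not p there: a:T, d:T, e:T, h:T. ✓
d: successors {a, b, g}; not p there: a:T, b:T, g:T. ✓
e: successors {c, e, f}; not p there: c:T, e:T, f:T. ✓
f: successors {a, b, g}; not p there: a:T, b:T, g:T. ✓
g: successors {b, c, f, h}; not p there: b:T, c:T, f:T, h:T. ✓
h: successors {a, e, f}; not p there: a:T, e:T, f:T. ✓
— 8 worlds.
For Diamond p:
a: successors {c, e, h}; p there: c:F, e:F, h:F. ✗
b: successors {a, d, e, f}; p there: a:F, d:F, e:F, f:F. ✗
c: successors {a, d, e, h}; p there: a:F, d:F, e:F, h:F. ✗
d: successors {a, b, g}; p there: a:F, b:F, g:F. ✗
e: successors {c, e, f}; p there: c:F, e:F, f:F. ✗
f: successors {a, b, g}; p there: a:F, b:F, g:F. ✗
g: successors {b, c, f, h}; p there: b:F, c:F, f:F, h:F. ✗
h: successors {a, e, f}; p there: a:F, e:F, f:F. ✗
— 0 worlds.

8 and 0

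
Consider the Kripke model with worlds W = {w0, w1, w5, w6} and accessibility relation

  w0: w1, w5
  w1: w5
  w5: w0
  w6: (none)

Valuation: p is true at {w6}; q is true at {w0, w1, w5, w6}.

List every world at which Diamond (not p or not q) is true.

{w0, w1, w5}

w0: successors {w1, w5}; not p or not q there: w1:T, w5:T. ✓
w1: successors {w5}; not p or not q there: w5:T. ✓
w5: successors {w0}; not p or not q there: w0:T. ✓
w6: no successors, so Diamond (not p or not q) fails. ✗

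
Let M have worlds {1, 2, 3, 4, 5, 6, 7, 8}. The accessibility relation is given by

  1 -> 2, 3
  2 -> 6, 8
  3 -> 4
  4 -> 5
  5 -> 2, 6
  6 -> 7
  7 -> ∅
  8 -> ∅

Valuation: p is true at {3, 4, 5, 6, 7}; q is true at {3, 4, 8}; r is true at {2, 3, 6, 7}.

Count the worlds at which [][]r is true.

5

1: successors {2, 3}; []r there: 2:F, 3:F. ✗
2: successors {6, 8}; []r there: 6:T, 8:T. ✓
3: successors {4}; []r there: 4:F. ✗
4: successors {5}; []r there: 5:T. ✓
5: successors {2, 6}; []r there: 2:F, 6:T. ✗
6: successors {7}; []r there: 7:T. ✓
7: no successors, so [][]r holds vacuously. ✓
8: no successors, so [][]r holds vacuously. ✓
Satisfying worlds: {2, 4, 6, 7, 8}.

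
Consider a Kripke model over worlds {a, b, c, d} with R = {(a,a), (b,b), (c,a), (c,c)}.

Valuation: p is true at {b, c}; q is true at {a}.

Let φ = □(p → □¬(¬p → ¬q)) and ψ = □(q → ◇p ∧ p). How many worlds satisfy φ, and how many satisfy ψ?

2 and 2

For □(p → □¬(¬p → ¬q)):
a: successors {a}; p → □¬(¬p → ¬q) there: a:T. ✓
b: successors {b}; p → □¬(¬p → ¬q) there: b:F. ✗
c: successors {a, c}; p → □¬(¬p → ¬q) there: a:T, c:F. ✗
d: no successors, so □(p → □¬(¬p → ¬q)) holds vacuously. ✓
— 2 worlds.
For □(q → ◇p ∧ p):
a: successors {a}; q → ◇p ∧ p there: a:F. ✗
b: successors {b}; q → ◇p ∧ p there: b:T. ✓
c: successors {a, c}; q → ◇p ∧ p there: a:F, c:T. ✗
d: no successors, so □(q → ◇p ∧ p) holds vacuously. ✓
— 2 worlds.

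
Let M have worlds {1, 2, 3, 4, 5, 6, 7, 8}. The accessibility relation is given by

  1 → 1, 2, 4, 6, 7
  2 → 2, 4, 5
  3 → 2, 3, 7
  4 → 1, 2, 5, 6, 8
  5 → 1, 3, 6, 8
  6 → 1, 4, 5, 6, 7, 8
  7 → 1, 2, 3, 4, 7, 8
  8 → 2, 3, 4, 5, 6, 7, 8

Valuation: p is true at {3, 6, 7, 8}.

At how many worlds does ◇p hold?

1: successors {1, 2, 4, 6, 7}; p there: 1:F, 2:F, 4:F, 6:T, 7:T. ✓
2: successors {2, 4, 5}; p there: 2:F, 4:F, 5:F. ✗
3: successors {2, 3, 7}; p there: 2:F, 3:T, 7:T. ✓
4: successors {1, 2, 5, 6, 8}; p there: 1:F, 2:F, 5:F, 6:T, 8:T. ✓
5: successors {1, 3, 6, 8}; p there: 1:F, 3:T, 6:T, 8:T. ✓
6: successors {1, 4, 5, 6, 7, 8}; p there: 1:F, 4:F, 5:F, 6:T, 7:T, 8:T. ✓
7: successors {1, 2, 3, 4, 7, 8}; p there: 1:F, 2:F, 3:T, 4:F, 7:T, 8:T. ✓
8: successors {2, 3, 4, 5, 6, 7, 8}; p there: 2:F, 3:T, 4:F, 5:F, 6:T, 7:T, 8:T. ✓
Satisfying worlds: {1, 3, 4, 5, 6, 7, 8}.

7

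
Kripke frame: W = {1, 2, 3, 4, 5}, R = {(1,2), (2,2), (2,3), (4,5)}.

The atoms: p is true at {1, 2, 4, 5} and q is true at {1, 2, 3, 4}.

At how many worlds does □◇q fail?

1: successors {2}; ◇q there: 2:T. ✓
2: successors {2, 3}; ◇q there: 2:T, 3:F. ✗
3: no successors, so □◇q holds vacuously. ✓
4: successors {5}; ◇q there: 5:F. ✗
5: no successors, so □◇q holds vacuously. ✓
Satisfying worlds: {1, 3, 5}.
So □◇q fails at the other 2 worlds.

2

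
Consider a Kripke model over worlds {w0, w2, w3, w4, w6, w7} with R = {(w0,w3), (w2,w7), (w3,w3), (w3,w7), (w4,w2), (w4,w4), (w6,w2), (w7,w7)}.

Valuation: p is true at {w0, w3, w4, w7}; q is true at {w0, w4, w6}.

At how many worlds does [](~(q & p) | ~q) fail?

1

w0: successors {w3}; ~(q & p) | ~q there: w3:T. ✓
w2: successors {w7}; ~(q & p) | ~q there: w7:T. ✓
w3: successors {w3, w7}; ~(q & p) | ~q there: w3:T, w7:T. ✓
w4: successors {w2, w4}; ~(q & p) | ~q there: w2:T, w4:F. ✗
w6: successors {w2}; ~(q & p) | ~q there: w2:T. ✓
w7: successors {w7}; ~(q & p) | ~q there: w7:T. ✓
Satisfying worlds: {w0, w2, w3, w6, w7}.
So [](~(q & p) | ~q) fails at the other 1 world.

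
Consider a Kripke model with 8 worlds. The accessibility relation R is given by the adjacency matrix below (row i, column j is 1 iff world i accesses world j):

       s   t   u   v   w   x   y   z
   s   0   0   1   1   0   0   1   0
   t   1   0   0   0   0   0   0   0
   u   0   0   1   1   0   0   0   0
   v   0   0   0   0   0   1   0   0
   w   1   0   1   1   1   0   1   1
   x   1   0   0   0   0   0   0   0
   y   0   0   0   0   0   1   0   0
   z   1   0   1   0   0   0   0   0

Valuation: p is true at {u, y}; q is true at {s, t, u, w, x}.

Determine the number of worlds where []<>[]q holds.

s: successors {u, v, y}; <>[]q there: u:T, v:T, y:T. ✓
t: successors {s}; <>[]q there: s:T. ✓
u: successors {u, v}; <>[]q there: u:T, v:T. ✓
v: successors {x}; <>[]q there: x:F. ✗
w: successors {s, u, v, w, y, z}; <>[]q there: s:T, u:T, v:T, w:T, y:T, z:F. ✗
x: successors {s}; <>[]q there: s:T. ✓
y: successors {x}; <>[]q there: x:F. ✗
z: successors {s, u}; <>[]q there: s:T, u:T. ✓
Satisfying worlds: {s, t, u, x, z}.

5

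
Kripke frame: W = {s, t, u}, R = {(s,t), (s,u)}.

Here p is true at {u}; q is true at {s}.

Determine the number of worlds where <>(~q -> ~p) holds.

1

s: successors {t, u}; ~q -> ~p there: t:T, u:F. ✓
t: no successors, so <>(~q -> ~p) fails. ✗
u: no successors, so <>(~q -> ~p) fails. ✗
Satisfying worlds: {s}.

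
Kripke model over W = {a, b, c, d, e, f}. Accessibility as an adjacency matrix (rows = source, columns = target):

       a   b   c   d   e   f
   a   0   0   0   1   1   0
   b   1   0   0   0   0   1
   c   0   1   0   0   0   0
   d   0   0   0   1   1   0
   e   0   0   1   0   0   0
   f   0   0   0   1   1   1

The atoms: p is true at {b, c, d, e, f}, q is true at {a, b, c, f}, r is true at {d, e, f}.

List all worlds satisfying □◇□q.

a: successors {d, e}; ◇□q there: d:T, e:T. ✓
b: successors {a, f}; ◇□q there: a:T, f:T. ✓
c: successors {b}; ◇□q there: b:F. ✗
d: successors {d, e}; ◇□q there: d:T, e:T. ✓
e: successors {c}; ◇□q there: c:T. ✓
f: successors {d, e, f}; ◇□q there: d:T, e:T, f:T. ✓

{a, b, d, e, f}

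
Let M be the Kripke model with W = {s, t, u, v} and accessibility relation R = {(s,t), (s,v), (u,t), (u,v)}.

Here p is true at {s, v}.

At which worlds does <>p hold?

s: successors {t, v}; p there: t:F, v:T. ✓
t: no successors, so <>p fails. ✗
u: successors {t, v}; p there: t:F, v:T. ✓
v: no successors, so <>p fails. ✗

{s, u}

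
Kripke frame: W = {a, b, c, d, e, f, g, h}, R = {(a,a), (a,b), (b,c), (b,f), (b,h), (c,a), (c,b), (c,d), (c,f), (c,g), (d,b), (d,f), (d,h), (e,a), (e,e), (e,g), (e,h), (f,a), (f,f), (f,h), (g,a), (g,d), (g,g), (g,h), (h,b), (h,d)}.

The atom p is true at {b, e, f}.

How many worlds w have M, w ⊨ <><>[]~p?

4

a: successors {a, b}; <>[]~p there: a:F, b:F. ✗
b: successors {c, f, h}; <>[]~p there: c:T, f:F, h:F. ✓
c: successors {a, b, d, f, g}; <>[]~p there: a:F, b:F, d:F, f:F, g:T. ✓
d: successors {b, f, h}; <>[]~p there: b:F, f:F, h:F. ✗
e: successors {a, e, g, h}; <>[]~p there: a:F, e:T, g:T, h:F. ✓
f: successors {a, f, h}; <>[]~p there: a:F, f:F, h:F. ✗
g: successors {a, d, g, h}; <>[]~p there: a:F, d:F, g:T, h:F. ✓
h: successors {b, d}; <>[]~p there: b:F, d:F. ✗
Satisfying worlds: {b, c, e, g}.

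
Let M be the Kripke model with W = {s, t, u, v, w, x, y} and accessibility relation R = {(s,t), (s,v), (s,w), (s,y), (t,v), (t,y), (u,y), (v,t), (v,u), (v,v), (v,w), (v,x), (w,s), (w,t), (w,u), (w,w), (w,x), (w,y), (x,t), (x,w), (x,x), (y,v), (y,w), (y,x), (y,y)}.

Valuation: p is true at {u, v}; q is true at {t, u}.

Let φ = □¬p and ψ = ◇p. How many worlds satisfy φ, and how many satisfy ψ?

For □¬p:
s: successors {t, v, w, y}; ¬p there: t:T, v:F, w:T, y:T. ✗
t: successors {v, y}; ¬p there: v:F, y:T. ✗
u: successors {y}; ¬p there: y:T. ✓
v: successors {t, u, v, w, x}; ¬p there: t:T, u:F, v:F, w:T, x:T. ✗
w: successors {s, t, u, w, x, y}; ¬p there: s:T, t:T, u:F, w:T, x:T, y:T. ✗
x: successors {t, w, x}; ¬p there: t:T, w:T, x:T. ✓
y: successors {v, w, x, y}; ¬p there: v:F, w:T, x:T, y:T. ✗
— 2 worlds.
For ◇p:
s: successors {t, v, w, y}; p there: t:F, v:T, w:F, y:F. ✓
t: successors {v, y}; p there: v:T, y:F. ✓
u: successors {y}; p there: y:F. ✗
v: successors {t, u, v, w, x}; p there: t:F, u:T, v:T, w:F, x:F. ✓
w: successors {s, t, u, w, x, y}; p there: s:F, t:F, u:T, w:F, x:F, y:F. ✓
x: successors {t, w, x}; p there: t:F, w:F, x:F. ✗
y: successors {v, w, x, y}; p there: v:T, w:F, x:F, y:F. ✓
— 5 worlds.

2 and 5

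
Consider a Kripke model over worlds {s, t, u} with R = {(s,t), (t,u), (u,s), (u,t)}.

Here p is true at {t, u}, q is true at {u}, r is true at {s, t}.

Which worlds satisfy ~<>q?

s: <>q is F. ✓
t: <>q is T. ✗
u: <>q is F. ✓

{s, u}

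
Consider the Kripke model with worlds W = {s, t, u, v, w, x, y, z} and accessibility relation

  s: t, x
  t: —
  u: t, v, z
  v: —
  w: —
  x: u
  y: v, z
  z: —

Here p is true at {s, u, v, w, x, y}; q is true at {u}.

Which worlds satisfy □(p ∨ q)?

{t, v, w, x, z}

s: successors {t, x}; p ∨ q there: t:F, x:T. ✗
t: no successors, so □(p ∨ q) holds vacuously. ✓
u: successors {t, v, z}; p ∨ q there: t:F, v:T, z:F. ✗
v: no successors, so □(p ∨ q) holds vacuously. ✓
w: no successors, so □(p ∨ q) holds vacuously. ✓
x: successors {u}; p ∨ q there: u:T. ✓
y: successors {v, z}; p ∨ q there: v:T, z:F. ✗
z: no successors, so □(p ∨ q) holds vacuously. ✓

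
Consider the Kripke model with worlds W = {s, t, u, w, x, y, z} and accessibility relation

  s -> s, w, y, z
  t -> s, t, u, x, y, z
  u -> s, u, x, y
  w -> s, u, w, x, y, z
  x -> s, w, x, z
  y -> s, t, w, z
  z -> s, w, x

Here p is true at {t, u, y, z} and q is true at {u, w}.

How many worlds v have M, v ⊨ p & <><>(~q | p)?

s: p is F, <><>(~q | p) is T. ✗
t: p is T, <><>(~q | p) is T. ✓
u: p is T, <><>(~q | p) is T. ✓
w: p is F, <><>(~q | p) is T. ✗
x: p is F, <><>(~q | p) is T. ✗
y: p is T, <><>(~q | p) is T. ✓
z: p is T, <><>(~q | p) is T. ✓
Satisfying worlds: {t, u, y, z}.

4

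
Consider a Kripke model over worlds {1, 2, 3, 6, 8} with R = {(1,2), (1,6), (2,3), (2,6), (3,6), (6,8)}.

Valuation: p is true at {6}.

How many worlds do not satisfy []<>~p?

1: successors {2, 6}; <>~p there: 2:T, 6:T. ✓
2: successors {3, 6}; <>~p there: 3:F, 6:T. ✗
3: successors {6}; <>~p there: 6:T. ✓
6: successors {8}; <>~p there: 8:F. ✗
8: no successors, so []<>~p holds vacuously. ✓
Satisfying worlds: {1, 3, 8}.
So []<>~p fails at the other 2 worlds.

2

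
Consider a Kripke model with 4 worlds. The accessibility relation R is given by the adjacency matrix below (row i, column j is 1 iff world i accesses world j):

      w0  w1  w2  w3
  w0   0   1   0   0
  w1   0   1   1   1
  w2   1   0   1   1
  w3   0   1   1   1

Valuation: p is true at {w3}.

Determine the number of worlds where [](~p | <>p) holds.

w0: successors {w1}; ~p | <>p there: w1:T. ✓
w1: successors {w1, w2, w3}; ~p | <>p there: w1:T, w2:T, w3:T. ✓
w2: successors {w0, w2, w3}; ~p | <>p there: w0:T, w2:T, w3:T. ✓
w3: successors {w1, w2, w3}; ~p | <>p there: w1:T, w2:T, w3:T. ✓
Satisfying worlds: {w0, w1, w2, w3}.

4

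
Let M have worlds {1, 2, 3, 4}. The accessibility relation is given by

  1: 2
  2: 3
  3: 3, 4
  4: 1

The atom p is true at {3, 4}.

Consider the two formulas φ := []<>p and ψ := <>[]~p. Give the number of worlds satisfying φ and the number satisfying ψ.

2 and 2

For []<>p:
1: successors {2}; <>p there: 2:T. ✓
2: successors {3}; <>p there: 3:T. ✓
3: successors {3, 4}; <>p there: 3:T, 4:F. ✗
4: successors {1}; <>p there: 1:F. ✗
— 2 worlds.
For <>[]~p:
1: successors {2}; []~p there: 2:F. ✗
2: successors {3}; []~p there: 3:F. ✗
3: successors {3, 4}; []~p there: 3:F, 4:T. ✓
4: successors {1}; []~p there: 1:T. ✓
— 2 worlds.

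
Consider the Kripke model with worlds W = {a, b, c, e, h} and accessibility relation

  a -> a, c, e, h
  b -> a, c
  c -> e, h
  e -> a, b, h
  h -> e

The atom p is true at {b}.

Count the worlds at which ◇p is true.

a: successors {a, c, e, h}; p there: a:F, c:F, e:F, h:F. ✗
b: successors {a, c}; p there: a:F, c:F. ✗
c: successors {e, h}; p there: e:F, h:F. ✗
e: successors {a, b, h}; p there: a:F, b:T, h:F. ✓
h: successors {e}; p there: e:F. ✗
Satisfying worlds: {e}.

1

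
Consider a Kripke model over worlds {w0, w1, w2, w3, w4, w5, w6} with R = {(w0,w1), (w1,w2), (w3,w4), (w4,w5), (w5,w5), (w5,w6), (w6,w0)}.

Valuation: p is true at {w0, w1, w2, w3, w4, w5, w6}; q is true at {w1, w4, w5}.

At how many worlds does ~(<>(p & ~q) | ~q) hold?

w0: <>(p & ~q) | ~q is T. ✗
w1: <>(p & ~q) | ~q is T. ✗
w2: <>(p & ~q) | ~q is T. ✗
w3: <>(p & ~q) | ~q is T. ✗
w4: <>(p & ~q) | ~q is F. ✓
w5: <>(p & ~q) | ~q is T. ✗
w6: <>(p & ~q) | ~q is T. ✗
Satisfying worlds: {w4}.

1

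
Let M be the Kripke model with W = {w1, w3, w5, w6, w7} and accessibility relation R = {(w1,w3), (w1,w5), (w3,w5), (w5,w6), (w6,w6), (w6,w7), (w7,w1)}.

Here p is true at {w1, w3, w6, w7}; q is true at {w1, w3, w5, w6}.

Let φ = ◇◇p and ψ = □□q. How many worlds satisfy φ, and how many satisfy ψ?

5 and 3

For ◇◇p:
w1: successors {w3, w5}; ◇p there: w3:F, w5:T. ✓
w3: successors {w5}; ◇p there: w5:T. ✓
w5: successors {w6}; ◇p there: w6:T. ✓
w6: successors {w6, w7}; ◇p there: w6:T, w7:T. ✓
w7: successors {w1}; ◇p there: w1:T. ✓
— 5 worlds.
For □□q:
w1: successors {w3, w5}; □q there: w3:T, w5:T. ✓
w3: successors {w5}; □q there: w5:T. ✓
w5: successors {w6}; □q there: w6:F. ✗
w6: successors {w6, w7}; □q there: w6:F, w7:T. ✗
w7: successors {w1}; □q there: w1:T. ✓
— 3 worlds.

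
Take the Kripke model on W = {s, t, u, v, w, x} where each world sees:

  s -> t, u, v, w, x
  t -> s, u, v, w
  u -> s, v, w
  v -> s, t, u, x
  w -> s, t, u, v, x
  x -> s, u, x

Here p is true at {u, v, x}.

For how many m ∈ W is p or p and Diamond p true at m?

s: p is F, p and Diamond p is F. ✗
t: p is F, p and Diamond p is F. ✗
u: p is T, p and Diamond p is T. ✓
v: p is T, p and Diamond p is T. ✓
w: p is F, p and Diamond p is F. ✗
x: p is T, p and Diamond p is T. ✓
Satisfying worlds: {u, v, x}.

3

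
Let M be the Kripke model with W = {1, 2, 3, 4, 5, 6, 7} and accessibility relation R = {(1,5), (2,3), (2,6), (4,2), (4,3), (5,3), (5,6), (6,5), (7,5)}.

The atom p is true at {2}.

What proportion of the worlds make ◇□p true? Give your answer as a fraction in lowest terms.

1: successors {5}; □p there: 5:F. ✗
2: successors {3, 6}; □p there: 3:T, 6:F. ✓
3: no successors, so ◇□p fails. ✗
4: successors {2, 3}; □p there: 2:F, 3:T. ✓
5: successors {3, 6}; □p there: 3:T, 6:F. ✓
6: successors {5}; □p there: 5:F. ✗
7: successors {5}; □p there: 5:F. ✗
That's 3 of 7 worlds, so 3/7.

3/7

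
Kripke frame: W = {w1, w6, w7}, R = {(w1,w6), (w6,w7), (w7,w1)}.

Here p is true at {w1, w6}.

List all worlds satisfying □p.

{w1, w7}

w1: successors {w6}; p there: w6:T. ✓
w6: successors {w7}; p there: w7:F. ✗
w7: successors {w1}; p there: w1:T. ✓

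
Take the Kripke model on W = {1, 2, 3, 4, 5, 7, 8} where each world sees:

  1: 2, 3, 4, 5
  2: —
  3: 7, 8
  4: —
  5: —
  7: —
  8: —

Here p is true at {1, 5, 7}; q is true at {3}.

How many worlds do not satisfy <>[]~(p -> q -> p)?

1: successors {2, 3, 4, 5}; []~(p -> q -> p) there: 2:T, 3:F, 4:T, 5:T. ✓
2: no successors, so <>[]~(p -> q -> p) fails. ✗
3: successors {7, 8}; []~(p -> q -> p) there: 7:T, 8:T. ✓
4: no successors, so <>[]~(p -> q -> p) fails. ✗
5: no successors, so <>[]~(p -> q -> p) fails. ✗
7: no successors, so <>[]~(p -> q -> p) fails. ✗
8: no successors, so <>[]~(p -> q -> p) fails. ✗
Satisfying worlds: {1, 3}.
So <>[]~(p -> q -> p) fails at the other 5 worlds.

5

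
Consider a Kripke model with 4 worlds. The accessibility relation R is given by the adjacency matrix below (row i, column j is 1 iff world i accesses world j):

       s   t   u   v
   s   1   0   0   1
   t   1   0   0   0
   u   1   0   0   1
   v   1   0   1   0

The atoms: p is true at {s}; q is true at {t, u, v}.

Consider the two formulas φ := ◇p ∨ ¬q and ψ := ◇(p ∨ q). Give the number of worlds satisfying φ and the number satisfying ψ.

For ◇p ∨ ¬q:
s: ◇p is T, ¬q is T. ✓
t: ◇p is T, ¬q is F. ✓
u: ◇p is T, ¬q is F. ✓
v: ◇p is T, ¬q is F. ✓
— 4 worlds.
For ◇(p ∨ q):
s: successors {s, v}; p ∨ q there: s:T, v:T. ✓
t: successors {s}; p ∨ q there: s:T. ✓
u: successors {s, v}; p ∨ q there: s:T, v:T. ✓
v: successors {s, u}; p ∨ q there: s:T, u:T. ✓
— 4 worlds.

4 and 4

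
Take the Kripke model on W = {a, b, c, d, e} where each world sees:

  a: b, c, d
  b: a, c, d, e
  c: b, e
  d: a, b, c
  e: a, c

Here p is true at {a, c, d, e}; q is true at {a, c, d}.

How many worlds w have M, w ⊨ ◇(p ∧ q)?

4

a: successors {b, c, d}; p ∧ q there: b:F, c:T, d:T. ✓
b: successors {a, c, d, e}; p ∧ q there: a:T, c:T, d:T, e:F. ✓
c: successors {b, e}; p ∧ q there: b:F, e:F. ✗
d: successors {a, b, c}; p ∧ q there: a:T, b:F, c:T. ✓
e: successors {a, c}; p ∧ q there: a:T, c:T. ✓
Satisfying worlds: {a, b, d, e}.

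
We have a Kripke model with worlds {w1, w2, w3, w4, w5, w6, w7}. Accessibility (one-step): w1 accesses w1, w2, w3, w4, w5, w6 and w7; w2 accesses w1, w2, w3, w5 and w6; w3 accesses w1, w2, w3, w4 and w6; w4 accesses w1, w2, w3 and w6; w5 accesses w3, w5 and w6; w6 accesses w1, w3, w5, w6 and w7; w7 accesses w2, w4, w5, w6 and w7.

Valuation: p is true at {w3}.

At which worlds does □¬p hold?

w1: successors {w1, w2, w3, w4, w5, w6, w7}; ¬p there: w1:T, w2:T, w3:F, w4:T, w5:T, w6:T, w7:T. ✗
w2: successors {w1, w2, w3, w5, w6}; ¬p there: w1:T, w2:T, w3:F, w5:T, w6:T. ✗
w3: successors {w1, w2, w3, w4, w6}; ¬p there: w1:T, w2:T, w3:F, w4:T, w6:T. ✗
w4: successors {w1, w2, w3, w6}; ¬p there: w1:T, w2:T, w3:F, w6:T. ✗
w5: successors {w3, w5, w6}; ¬p there: w3:F, w5:T, w6:T. ✗
w6: successors {w1, w3, w5, w6, w7}; ¬p there: w1:T, w3:F, w5:T, w6:T, w7:T. ✗
w7: successors {w2, w4, w5, w6, w7}; ¬p there: w2:T, w4:T, w5:T, w6:T, w7:T. ✓

{w7}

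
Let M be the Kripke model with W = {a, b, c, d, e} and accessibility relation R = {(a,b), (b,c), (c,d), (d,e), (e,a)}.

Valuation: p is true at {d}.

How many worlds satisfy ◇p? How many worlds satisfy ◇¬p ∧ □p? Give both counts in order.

For ◇p:
a: successors {b}; p there: b:F. ✗
b: successors {c}; p there: c:F. ✗
c: successors {d}; p there: d:T. ✓
d: successors {e}; p there: e:F. ✗
e: successors {a}; p there: a:F. ✗
— 1 world.
For ◇¬p ∧ □p:
a: ◇¬p is T, □p is F. ✗
b: ◇¬p is T, □p is F. ✗
c: ◇¬p is F, □p is T. ✗
d: ◇¬p is T, □p is F. ✗
e: ◇¬p is T, □p is F. ✗
— 0 worlds.

1 and 0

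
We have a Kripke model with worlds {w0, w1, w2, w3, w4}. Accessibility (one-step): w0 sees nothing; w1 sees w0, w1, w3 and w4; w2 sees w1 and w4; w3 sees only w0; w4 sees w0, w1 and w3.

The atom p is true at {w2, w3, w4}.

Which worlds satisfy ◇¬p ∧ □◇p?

{w2}

w0: ◇¬p is F, □◇p is T. ✗
w1: ◇¬p is T, □◇p is F. ✗
w2: ◇¬p is T, □◇p is T. ✓
w3: ◇¬p is T, □◇p is F. ✗
w4: ◇¬p is T, □◇p is F. ✗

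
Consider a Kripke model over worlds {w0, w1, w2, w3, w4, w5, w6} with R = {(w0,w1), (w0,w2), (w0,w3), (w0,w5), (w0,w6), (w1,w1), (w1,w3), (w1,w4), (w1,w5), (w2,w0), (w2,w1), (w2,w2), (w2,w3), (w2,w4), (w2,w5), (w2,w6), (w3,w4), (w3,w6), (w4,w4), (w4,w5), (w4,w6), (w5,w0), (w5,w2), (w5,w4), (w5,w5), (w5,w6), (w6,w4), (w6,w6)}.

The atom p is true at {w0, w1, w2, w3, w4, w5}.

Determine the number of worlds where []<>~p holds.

4

w0: successors {w1, w2, w3, w5, w6}; <>~p there: w1:F, w2:T, w3:T, w5:T, w6:T. ✗
w1: successors {w1, w3, w4, w5}; <>~p there: w1:F, w3:T, w4:T, w5:T. ✗
w2: successors {w0, w1, w2, w3, w4, w5, w6}; <>~p there: w0:T, w1:F, w2:T, w3:T, w4:T, w5:T, w6:T. ✗
w3: successors {w4, w6}; <>~p there: w4:T, w6:T. ✓
w4: successors {w4, w5, w6}; <>~p there: w4:T, w5:T, w6:T. ✓
w5: successors {w0, w2, w4, w5, w6}; <>~p there: w0:T, w2:T, w4:T, w5:T, w6:T. ✓
w6: successors {w4, w6}; <>~p there: w4:T, w6:T. ✓
Satisfying worlds: {w3, w4, w5, w6}.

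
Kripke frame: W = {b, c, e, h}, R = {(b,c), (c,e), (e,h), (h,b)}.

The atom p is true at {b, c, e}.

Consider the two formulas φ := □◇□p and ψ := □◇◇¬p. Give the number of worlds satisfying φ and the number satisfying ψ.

For □◇□p:
b: successors {c}; ◇□p there: c:F. ✗
c: successors {e}; ◇□p there: e:T. ✓
e: successors {h}; ◇□p there: h:T. ✓
h: successors {b}; ◇□p there: b:T. ✓
— 3 worlds.
For □◇◇¬p:
b: successors {c}; ◇◇¬p there: c:T. ✓
c: successors {e}; ◇◇¬p there: e:F. ✗
e: successors {h}; ◇◇¬p there: h:F. ✗
h: successors {b}; ◇◇¬p there: b:F. ✗
— 1 world.

3 and 1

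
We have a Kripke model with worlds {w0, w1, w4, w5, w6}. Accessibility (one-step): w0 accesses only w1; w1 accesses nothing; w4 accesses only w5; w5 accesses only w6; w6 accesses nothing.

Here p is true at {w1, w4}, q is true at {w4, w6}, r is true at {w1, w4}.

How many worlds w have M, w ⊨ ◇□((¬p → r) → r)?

3

w0: successors {w1}; □((¬p → r) → r) there: w1:T. ✓
w1: no successors, so ◇□((¬p → r) → r) fails. ✗
w4: successors {w5}; □((¬p → r) → r) there: w5:T. ✓
w5: successors {w6}; □((¬p → r) → r) there: w6:T. ✓
w6: no successors, so ◇□((¬p → r) → r) fails. ✗
Satisfying worlds: {w0, w4, w5}.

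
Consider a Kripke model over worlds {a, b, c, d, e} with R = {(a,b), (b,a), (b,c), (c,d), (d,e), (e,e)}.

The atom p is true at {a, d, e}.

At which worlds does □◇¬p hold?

{a}

a: successors {b}; ◇¬p there: b:T. ✓
b: successors {a, c}; ◇¬p there: a:T, c:F. ✗
c: successors {d}; ◇¬p there: d:F. ✗
d: successors {e}; ◇¬p there: e:F. ✗
e: successors {e}; ◇¬p there: e:F. ✗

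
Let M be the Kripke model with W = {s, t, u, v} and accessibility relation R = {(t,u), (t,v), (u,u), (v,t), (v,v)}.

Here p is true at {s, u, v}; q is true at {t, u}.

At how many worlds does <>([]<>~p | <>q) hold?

s: no successors, so <>([]<>~p | <>q) fails. ✗
t: successors {u, v}; []<>~p | <>q there: u:T, v:T. ✓
u: successors {u}; []<>~p | <>q there: u:T. ✓
v: successors {t, v}; []<>~p | <>q there: t:T, v:T. ✓
Satisfying worlds: {t, u, v}.

3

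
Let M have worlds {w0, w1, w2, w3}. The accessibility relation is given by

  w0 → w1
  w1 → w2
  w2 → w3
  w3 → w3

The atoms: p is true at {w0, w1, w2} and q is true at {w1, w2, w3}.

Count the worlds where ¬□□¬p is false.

3

w0: □□¬p is F. ✓
w1: □□¬p is T. ✗
w2: □□¬p is T. ✗
w3: □□¬p is T. ✗
Satisfying worlds: {w0}.
So ¬□□¬p fails at the other 3 worlds.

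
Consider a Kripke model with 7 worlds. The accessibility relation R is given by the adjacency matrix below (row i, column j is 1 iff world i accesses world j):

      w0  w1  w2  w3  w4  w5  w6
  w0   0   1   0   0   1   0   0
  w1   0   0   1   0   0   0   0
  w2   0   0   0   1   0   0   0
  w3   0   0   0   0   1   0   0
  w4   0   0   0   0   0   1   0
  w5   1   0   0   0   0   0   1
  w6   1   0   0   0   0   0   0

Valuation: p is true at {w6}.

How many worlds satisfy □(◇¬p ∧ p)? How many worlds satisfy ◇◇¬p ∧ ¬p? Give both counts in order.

For □(◇¬p ∧ p):
w0: successors {w1, w4}; ◇¬p ∧ p there: w1:F, w4:F. ✗
w1: successors {w2}; ◇¬p ∧ p there: w2:F. ✗
w2: successors {w3}; ◇¬p ∧ p there: w3:F. ✗
w3: successors {w4}; ◇¬p ∧ p there: w4:F. ✗
w4: successors {w5}; ◇¬p ∧ p there: w5:F. ✗
w5: successors {w0, w6}; ◇¬p ∧ p there: w0:F, w6:T. ✗
w6: successors {w0}; ◇¬p ∧ p there: w0:F. ✗
— 0 worlds.
For ◇◇¬p ∧ ¬p:
w0: ◇◇¬p is T, ¬p is T. ✓
w1: ◇◇¬p is T, ¬p is T. ✓
w2: ◇◇¬p is T, ¬p is T. ✓
w3: ◇◇¬p is T, ¬p is T. ✓
w4: ◇◇¬p is T, ¬p is T. ✓
w5: ◇◇¬p is T, ¬p is T. ✓
w6: ◇◇¬p is T, ¬p is F. ✗
— 6 worlds.

0 and 6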